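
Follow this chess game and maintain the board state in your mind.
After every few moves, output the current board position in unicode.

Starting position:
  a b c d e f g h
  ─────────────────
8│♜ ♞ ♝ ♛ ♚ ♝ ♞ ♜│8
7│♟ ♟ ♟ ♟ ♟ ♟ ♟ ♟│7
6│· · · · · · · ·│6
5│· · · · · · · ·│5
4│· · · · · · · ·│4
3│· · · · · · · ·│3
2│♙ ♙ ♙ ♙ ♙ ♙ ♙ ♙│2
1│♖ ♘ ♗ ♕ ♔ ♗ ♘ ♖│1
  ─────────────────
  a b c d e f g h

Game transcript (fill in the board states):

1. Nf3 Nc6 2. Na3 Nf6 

  a b c d e f g h
  ─────────────────
8│♜ · ♝ ♛ ♚ ♝ · ♜│8
7│♟ ♟ ♟ ♟ ♟ ♟ ♟ ♟│7
6│· · ♞ · · ♞ · ·│6
5│· · · · · · · ·│5
4│· · · · · · · ·│4
3│♘ · · · · ♘ · ·│3
2│♙ ♙ ♙ ♙ ♙ ♙ ♙ ♙│2
1│♖ · ♗ ♕ ♔ ♗ · ♖│1
  ─────────────────
  a b c d e f g h

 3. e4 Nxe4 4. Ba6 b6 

  a b c d e f g h
  ─────────────────
8│♜ · ♝ ♛ ♚ ♝ · ♜│8
7│♟ · ♟ ♟ ♟ ♟ ♟ ♟│7
6│♗ ♟ ♞ · · · · ·│6
5│· · · · · · · ·│5
4│· · · · ♞ · · ·│4
3│♘ · · · · ♘ · ·│3
2│♙ ♙ ♙ ♙ · ♙ ♙ ♙│2
1│♖ · ♗ ♕ ♔ · · ♖│1
  ─────────────────
  a b c d e f g h

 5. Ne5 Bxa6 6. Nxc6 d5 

  a b c d e f g h
  ─────────────────
8│♜ · · ♛ ♚ ♝ · ♜│8
7│♟ · ♟ · ♟ ♟ ♟ ♟│7
6│♝ ♟ ♘ · · · · ·│6
5│· · · ♟ · · · ·│5
4│· · · · ♞ · · ·│4
3│♘ · · · · · · ·│3
2│♙ ♙ ♙ ♙ · ♙ ♙ ♙│2
1│♖ · ♗ ♕ ♔ · · ♖│1
  ─────────────────
  a b c d e f g h

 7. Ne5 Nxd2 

  a b c d e f g h
  ─────────────────
8│♜ · · ♛ ♚ ♝ · ♜│8
7│♟ · ♟ · ♟ ♟ ♟ ♟│7
6│♝ ♟ · · · · · ·│6
5│· · · ♟ ♘ · · ·│5
4│· · · · · · · ·│4
3│♘ · · · · · · ·│3
2│♙ ♙ ♙ ♞ · ♙ ♙ ♙│2
1│♖ · ♗ ♕ ♔ · · ♖│1
  ─────────────────
  a b c d e f g h


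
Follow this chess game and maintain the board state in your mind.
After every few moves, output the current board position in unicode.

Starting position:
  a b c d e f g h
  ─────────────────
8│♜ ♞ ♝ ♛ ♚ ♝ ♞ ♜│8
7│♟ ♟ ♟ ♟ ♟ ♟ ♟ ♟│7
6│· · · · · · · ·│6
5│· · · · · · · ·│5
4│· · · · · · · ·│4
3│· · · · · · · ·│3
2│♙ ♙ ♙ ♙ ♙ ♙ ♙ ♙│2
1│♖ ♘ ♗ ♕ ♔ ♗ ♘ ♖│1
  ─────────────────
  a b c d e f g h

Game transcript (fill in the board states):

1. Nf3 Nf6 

  a b c d e f g h
  ─────────────────
8│♜ ♞ ♝ ♛ ♚ ♝ · ♜│8
7│♟ ♟ ♟ ♟ ♟ ♟ ♟ ♟│7
6│· · · · · ♞ · ·│6
5│· · · · · · · ·│5
4│· · · · · · · ·│4
3│· · · · · ♘ · ·│3
2│♙ ♙ ♙ ♙ ♙ ♙ ♙ ♙│2
1│♖ ♘ ♗ ♕ ♔ ♗ · ♖│1
  ─────────────────
  a b c d e f g h

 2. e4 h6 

  a b c d e f g h
  ─────────────────
8│♜ ♞ ♝ ♛ ♚ ♝ · ♜│8
7│♟ ♟ ♟ ♟ ♟ ♟ ♟ ·│7
6│· · · · · ♞ · ♟│6
5│· · · · · · · ·│5
4│· · · · ♙ · · ·│4
3│· · · · · ♘ · ·│3
2│♙ ♙ ♙ ♙ · ♙ ♙ ♙│2
1│♖ ♘ ♗ ♕ ♔ ♗ · ♖│1
  ─────────────────
  a b c d e f g h

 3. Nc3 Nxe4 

  a b c d e f g h
  ─────────────────
8│♜ ♞ ♝ ♛ ♚ ♝ · ♜│8
7│♟ ♟ ♟ ♟ ♟ ♟ ♟ ·│7
6│· · · · · · · ♟│6
5│· · · · · · · ·│5
4│· · · · ♞ · · ·│4
3│· · ♘ · · ♘ · ·│3
2│♙ ♙ ♙ ♙ · ♙ ♙ ♙│2
1│♖ · ♗ ♕ ♔ ♗ · ♖│1
  ─────────────────
  a b c d e f g h

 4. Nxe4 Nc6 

  a b c d e f g h
  ─────────────────
8│♜ · ♝ ♛ ♚ ♝ · ♜│8
7│♟ ♟ ♟ ♟ ♟ ♟ ♟ ·│7
6│· · ♞ · · · · ♟│6
5│· · · · · · · ·│5
4│· · · · ♘ · · ·│4
3│· · · · · ♘ · ·│3
2│♙ ♙ ♙ ♙ · ♙ ♙ ♙│2
1│♖ · ♗ ♕ ♔ ♗ · ♖│1
  ─────────────────
  a b c d e f g h

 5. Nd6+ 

  a b c d e f g h
  ─────────────────
8│♜ · ♝ ♛ ♚ ♝ · ♜│8
7│♟ ♟ ♟ ♟ ♟ ♟ ♟ ·│7
6│· · ♞ ♘ · · · ♟│6
5│· · · · · · · ·│5
4│· · · · · · · ·│4
3│· · · · · ♘ · ·│3
2│♙ ♙ ♙ ♙ · ♙ ♙ ♙│2
1│♖ · ♗ ♕ ♔ ♗ · ♖│1
  ─────────────────
  a b c d e f g h


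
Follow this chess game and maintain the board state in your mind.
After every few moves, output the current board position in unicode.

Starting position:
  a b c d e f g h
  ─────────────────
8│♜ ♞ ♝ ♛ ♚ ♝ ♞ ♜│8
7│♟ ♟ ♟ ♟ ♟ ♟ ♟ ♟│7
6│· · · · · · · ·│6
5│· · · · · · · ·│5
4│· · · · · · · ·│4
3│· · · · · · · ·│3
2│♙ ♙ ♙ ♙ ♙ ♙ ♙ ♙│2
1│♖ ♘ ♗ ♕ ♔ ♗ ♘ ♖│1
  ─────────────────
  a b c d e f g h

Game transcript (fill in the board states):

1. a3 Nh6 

  a b c d e f g h
  ─────────────────
8│♜ ♞ ♝ ♛ ♚ ♝ · ♜│8
7│♟ ♟ ♟ ♟ ♟ ♟ ♟ ♟│7
6│· · · · · · · ♞│6
5│· · · · · · · ·│5
4│· · · · · · · ·│4
3│♙ · · · · · · ·│3
2│· ♙ ♙ ♙ ♙ ♙ ♙ ♙│2
1│♖ ♘ ♗ ♕ ♔ ♗ ♘ ♖│1
  ─────────────────
  a b c d e f g h

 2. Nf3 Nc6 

  a b c d e f g h
  ─────────────────
8│♜ · ♝ ♛ ♚ ♝ · ♜│8
7│♟ ♟ ♟ ♟ ♟ ♟ ♟ ♟│7
6│· · ♞ · · · · ♞│6
5│· · · · · · · ·│5
4│· · · · · · · ·│4
3│♙ · · · · ♘ · ·│3
2│· ♙ ♙ ♙ ♙ ♙ ♙ ♙│2
1│♖ ♘ ♗ ♕ ♔ ♗ · ♖│1
  ─────────────────
  a b c d e f g h

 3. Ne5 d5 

  a b c d e f g h
  ─────────────────
8│♜ · ♝ ♛ ♚ ♝ · ♜│8
7│♟ ♟ ♟ · ♟ ♟ ♟ ♟│7
6│· · ♞ · · · · ♞│6
5│· · · ♟ ♘ · · ·│5
4│· · · · · · · ·│4
3│♙ · · · · · · ·│3
2│· ♙ ♙ ♙ ♙ ♙ ♙ ♙│2
1│♖ ♘ ♗ ♕ ♔ ♗ · ♖│1
  ─────────────────
  a b c d e f g h

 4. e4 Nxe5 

  a b c d e f g h
  ─────────────────
8│♜ · ♝ ♛ ♚ ♝ · ♜│8
7│♟ ♟ ♟ · ♟ ♟ ♟ ♟│7
6│· · · · · · · ♞│6
5│· · · ♟ ♞ · · ·│5
4│· · · · ♙ · · ·│4
3│♙ · · · · · · ·│3
2│· ♙ ♙ ♙ · ♙ ♙ ♙│2
1│♖ ♘ ♗ ♕ ♔ ♗ · ♖│1
  ─────────────────
  a b c d e f g h

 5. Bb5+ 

  a b c d e f g h
  ─────────────────
8│♜ · ♝ ♛ ♚ ♝ · ♜│8
7│♟ ♟ ♟ · ♟ ♟ ♟ ♟│7
6│· · · · · · · ♞│6
5│· ♗ · ♟ ♞ · · ·│5
4│· · · · ♙ · · ·│4
3│♙ · · · · · · ·│3
2│· ♙ ♙ ♙ · ♙ ♙ ♙│2
1│♖ ♘ ♗ ♕ ♔ · · ♖│1
  ─────────────────
  a b c d e f g h


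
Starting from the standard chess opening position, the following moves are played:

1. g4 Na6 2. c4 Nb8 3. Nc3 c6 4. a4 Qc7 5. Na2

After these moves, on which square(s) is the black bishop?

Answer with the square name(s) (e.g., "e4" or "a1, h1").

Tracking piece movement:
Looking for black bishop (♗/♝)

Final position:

  a b c d e f g h
  ─────────────────
8│♜ ♞ ♝ · ♚ ♝ ♞ ♜│8
7│♟ ♟ ♛ ♟ ♟ ♟ ♟ ♟│7
6│· · ♟ · · · · ·│6
5│· · · · · · · ·│5
4│♙ · ♙ · · · ♙ ·│4
3│· · · · · · · ·│3
2│♘ ♙ · ♙ ♙ ♙ · ♙│2
1│♖ · ♗ ♕ ♔ ♗ ♘ ♖│1
  ─────────────────
  a b c d e f g h


c8, f8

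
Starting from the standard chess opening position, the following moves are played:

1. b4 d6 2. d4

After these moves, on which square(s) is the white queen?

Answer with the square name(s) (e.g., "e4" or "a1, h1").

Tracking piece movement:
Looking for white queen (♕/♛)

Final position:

  a b c d e f g h
  ─────────────────
8│♜ ♞ ♝ ♛ ♚ ♝ ♞ ♜│8
7│♟ ♟ ♟ · ♟ ♟ ♟ ♟│7
6│· · · ♟ · · · ·│6
5│· · · · · · · ·│5
4│· ♙ · ♙ · · · ·│4
3│· · · · · · · ·│3
2│♙ · ♙ · ♙ ♙ ♙ ♙│2
1│♖ ♘ ♗ ♕ ♔ ♗ ♘ ♖│1
  ─────────────────
  a b c d e f g h


d1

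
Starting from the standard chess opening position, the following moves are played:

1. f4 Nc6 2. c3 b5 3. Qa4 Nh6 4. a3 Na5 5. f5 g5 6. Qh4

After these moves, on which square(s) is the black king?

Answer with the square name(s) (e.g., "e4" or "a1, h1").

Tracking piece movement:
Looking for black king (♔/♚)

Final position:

  a b c d e f g h
  ─────────────────
8│♜ · ♝ ♛ ♚ ♝ · ♜│8
7│♟ · ♟ ♟ ♟ ♟ · ♟│7
6│· · · · · · · ♞│6
5│♞ ♟ · · · ♙ ♟ ·│5
4│· · · · · · · ♕│4
3│♙ · ♙ · · · · ·│3
2│· ♙ · ♙ ♙ · ♙ ♙│2
1│♖ ♘ ♗ · ♔ ♗ ♘ ♖│1
  ─────────────────
  a b c d e f g h


e8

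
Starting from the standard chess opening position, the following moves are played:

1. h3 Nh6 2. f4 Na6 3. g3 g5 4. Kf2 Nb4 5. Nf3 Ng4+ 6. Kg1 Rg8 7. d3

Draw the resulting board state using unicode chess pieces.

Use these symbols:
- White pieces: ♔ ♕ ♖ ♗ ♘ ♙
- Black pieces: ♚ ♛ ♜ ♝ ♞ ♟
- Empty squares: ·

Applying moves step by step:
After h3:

♜ ♞ ♝ ♛ ♚ ♝ ♞ ♜
♟ ♟ ♟ ♟ ♟ ♟ ♟ ♟
· · · · · · · ·
· · · · · · · ·
· · · · · · · ·
· · · · · · · ♙
♙ ♙ ♙ ♙ ♙ ♙ ♙ ·
♖ ♘ ♗ ♕ ♔ ♗ ♘ ♖


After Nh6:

♜ ♞ ♝ ♛ ♚ ♝ · ♜
♟ ♟ ♟ ♟ ♟ ♟ ♟ ♟
· · · · · · · ♞
· · · · · · · ·
· · · · · · · ·
· · · · · · · ♙
♙ ♙ ♙ ♙ ♙ ♙ ♙ ·
♖ ♘ ♗ ♕ ♔ ♗ ♘ ♖


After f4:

♜ ♞ ♝ ♛ ♚ ♝ · ♜
♟ ♟ ♟ ♟ ♟ ♟ ♟ ♟
· · · · · · · ♞
· · · · · · · ·
· · · · · ♙ · ·
· · · · · · · ♙
♙ ♙ ♙ ♙ ♙ · ♙ ·
♖ ♘ ♗ ♕ ♔ ♗ ♘ ♖


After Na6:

♜ · ♝ ♛ ♚ ♝ · ♜
♟ ♟ ♟ ♟ ♟ ♟ ♟ ♟
♞ · · · · · · ♞
· · · · · · · ·
· · · · · ♙ · ·
· · · · · · · ♙
♙ ♙ ♙ ♙ ♙ · ♙ ·
♖ ♘ ♗ ♕ ♔ ♗ ♘ ♖


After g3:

♜ · ♝ ♛ ♚ ♝ · ♜
♟ ♟ ♟ ♟ ♟ ♟ ♟ ♟
♞ · · · · · · ♞
· · · · · · · ·
· · · · · ♙ · ·
· · · · · · ♙ ♙
♙ ♙ ♙ ♙ ♙ · · ·
♖ ♘ ♗ ♕ ♔ ♗ ♘ ♖


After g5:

♜ · ♝ ♛ ♚ ♝ · ♜
♟ ♟ ♟ ♟ ♟ ♟ · ♟
♞ · · · · · · ♞
· · · · · · ♟ ·
· · · · · ♙ · ·
· · · · · · ♙ ♙
♙ ♙ ♙ ♙ ♙ · · ·
♖ ♘ ♗ ♕ ♔ ♗ ♘ ♖


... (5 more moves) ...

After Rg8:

♜ · ♝ ♛ ♚ ♝ ♜ ·
♟ ♟ ♟ ♟ ♟ ♟ · ♟
· · · · · · · ·
· · · · · · ♟ ·
· ♞ · · · ♙ ♞ ·
· · · · · ♘ ♙ ♙
♙ ♙ ♙ ♙ ♙ · · ·
♖ ♘ ♗ ♕ · ♗ ♔ ♖


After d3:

♜ · ♝ ♛ ♚ ♝ ♜ ·
♟ ♟ ♟ ♟ ♟ ♟ · ♟
· · · · · · · ·
· · · · · · ♟ ·
· ♞ · · · ♙ ♞ ·
· · · ♙ · ♘ ♙ ♙
♙ ♙ ♙ · ♙ · · ·
♖ ♘ ♗ ♕ · ♗ ♔ ♖



  a b c d e f g h
  ─────────────────
8│♜ · ♝ ♛ ♚ ♝ ♜ ·│8
7│♟ ♟ ♟ ♟ ♟ ♟ · ♟│7
6│· · · · · · · ·│6
5│· · · · · · ♟ ·│5
4│· ♞ · · · ♙ ♞ ·│4
3│· · · ♙ · ♘ ♙ ♙│3
2│♙ ♙ ♙ · ♙ · · ·│2
1│♖ ♘ ♗ ♕ · ♗ ♔ ♖│1
  ─────────────────
  a b c d e f g h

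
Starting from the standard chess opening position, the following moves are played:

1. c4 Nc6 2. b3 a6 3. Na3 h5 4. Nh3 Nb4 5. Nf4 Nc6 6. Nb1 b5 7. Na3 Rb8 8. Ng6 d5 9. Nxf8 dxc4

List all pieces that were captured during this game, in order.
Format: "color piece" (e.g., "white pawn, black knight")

Tracking captures:
  Nxf8: captured black bishop
  dxc4: captured white pawn

black bishop, white pawn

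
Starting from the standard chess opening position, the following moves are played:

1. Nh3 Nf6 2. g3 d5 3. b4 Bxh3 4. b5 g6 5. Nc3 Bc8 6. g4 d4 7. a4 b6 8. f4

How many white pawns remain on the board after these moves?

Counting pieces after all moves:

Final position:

  a b c d e f g h
  ─────────────────
8│♜ ♞ ♝ ♛ ♚ ♝ · ♜│8
7│♟ · ♟ · ♟ ♟ · ♟│7
6│· ♟ · · · ♞ ♟ ·│6
5│· ♙ · · · · · ·│5
4│♙ · · ♟ · ♙ ♙ ·│4
3│· · ♘ · · · · ·│3
2│· · ♙ ♙ ♙ · · ♙│2
1│♖ · ♗ ♕ ♔ ♗ · ♖│1
  ─────────────────
  a b c d e f g h


8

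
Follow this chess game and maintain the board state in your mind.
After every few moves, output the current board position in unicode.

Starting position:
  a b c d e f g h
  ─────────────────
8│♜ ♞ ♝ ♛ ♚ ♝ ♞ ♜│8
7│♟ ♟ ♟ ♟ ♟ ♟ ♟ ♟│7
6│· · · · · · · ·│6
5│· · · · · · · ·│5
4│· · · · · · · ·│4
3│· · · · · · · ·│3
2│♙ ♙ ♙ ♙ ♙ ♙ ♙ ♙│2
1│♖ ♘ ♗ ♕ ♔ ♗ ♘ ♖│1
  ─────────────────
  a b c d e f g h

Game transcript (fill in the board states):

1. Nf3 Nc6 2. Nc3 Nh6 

  a b c d e f g h
  ─────────────────
8│♜ · ♝ ♛ ♚ ♝ · ♜│8
7│♟ ♟ ♟ ♟ ♟ ♟ ♟ ♟│7
6│· · ♞ · · · · ♞│6
5│· · · · · · · ·│5
4│· · · · · · · ·│4
3│· · ♘ · · ♘ · ·│3
2│♙ ♙ ♙ ♙ ♙ ♙ ♙ ♙│2
1│♖ · ♗ ♕ ♔ ♗ · ♖│1
  ─────────────────
  a b c d e f g h

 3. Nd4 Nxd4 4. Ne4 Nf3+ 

  a b c d e f g h
  ─────────────────
8│♜ · ♝ ♛ ♚ ♝ · ♜│8
7│♟ ♟ ♟ ♟ ♟ ♟ ♟ ♟│7
6│· · · · · · · ♞│6
5│· · · · · · · ·│5
4│· · · · ♘ · · ·│4
3│· · · · · ♞ · ·│3
2│♙ ♙ ♙ ♙ ♙ ♙ ♙ ♙│2
1│♖ · ♗ ♕ ♔ ♗ · ♖│1
  ─────────────────
  a b c d e f g h

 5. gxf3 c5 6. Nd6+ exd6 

  a b c d e f g h
  ─────────────────
8│♜ · ♝ ♛ ♚ ♝ · ♜│8
7│♟ ♟ · ♟ · ♟ ♟ ♟│7
6│· · · ♟ · · · ♞│6
5│· · ♟ · · · · ·│5
4│· · · · · · · ·│4
3│· · · · · ♙ · ·│3
2│♙ ♙ ♙ ♙ ♙ ♙ · ♙│2
1│♖ · ♗ ♕ ♔ ♗ · ♖│1
  ─────────────────
  a b c d e f g h

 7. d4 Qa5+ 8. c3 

  a b c d e f g h
  ─────────────────
8│♜ · ♝ · ♚ ♝ · ♜│8
7│♟ ♟ · ♟ · ♟ ♟ ♟│7
6│· · · ♟ · · · ♞│6
5│♛ · ♟ · · · · ·│5
4│· · · ♙ · · · ·│4
3│· · ♙ · · ♙ · ·│3
2│♙ ♙ · · ♙ ♙ · ♙│2
1│♖ · ♗ ♕ ♔ ♗ · ♖│1
  ─────────────────
  a b c d e f g h


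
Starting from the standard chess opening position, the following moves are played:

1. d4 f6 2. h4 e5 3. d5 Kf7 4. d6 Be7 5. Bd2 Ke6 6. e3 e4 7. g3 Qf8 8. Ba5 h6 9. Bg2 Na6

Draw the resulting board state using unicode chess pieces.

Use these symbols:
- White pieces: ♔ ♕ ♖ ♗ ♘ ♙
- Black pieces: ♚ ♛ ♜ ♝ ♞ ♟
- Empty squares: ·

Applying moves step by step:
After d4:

♜ ♞ ♝ ♛ ♚ ♝ ♞ ♜
♟ ♟ ♟ ♟ ♟ ♟ ♟ ♟
· · · · · · · ·
· · · · · · · ·
· · · ♙ · · · ·
· · · · · · · ·
♙ ♙ ♙ · ♙ ♙ ♙ ♙
♖ ♘ ♗ ♕ ♔ ♗ ♘ ♖


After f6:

♜ ♞ ♝ ♛ ♚ ♝ ♞ ♜
♟ ♟ ♟ ♟ ♟ · ♟ ♟
· · · · · ♟ · ·
· · · · · · · ·
· · · ♙ · · · ·
· · · · · · · ·
♙ ♙ ♙ · ♙ ♙ ♙ ♙
♖ ♘ ♗ ♕ ♔ ♗ ♘ ♖


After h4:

♜ ♞ ♝ ♛ ♚ ♝ ♞ ♜
♟ ♟ ♟ ♟ ♟ · ♟ ♟
· · · · · ♟ · ·
· · · · · · · ·
· · · ♙ · · · ♙
· · · · · · · ·
♙ ♙ ♙ · ♙ ♙ ♙ ·
♖ ♘ ♗ ♕ ♔ ♗ ♘ ♖


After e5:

♜ ♞ ♝ ♛ ♚ ♝ ♞ ♜
♟ ♟ ♟ ♟ · · ♟ ♟
· · · · · ♟ · ·
· · · · ♟ · · ·
· · · ♙ · · · ♙
· · · · · · · ·
♙ ♙ ♙ · ♙ ♙ ♙ ·
♖ ♘ ♗ ♕ ♔ ♗ ♘ ♖


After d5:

♜ ♞ ♝ ♛ ♚ ♝ ♞ ♜
♟ ♟ ♟ ♟ · · ♟ ♟
· · · · · ♟ · ·
· · · ♙ ♟ · · ·
· · · · · · · ♙
· · · · · · · ·
♙ ♙ ♙ · ♙ ♙ ♙ ·
♖ ♘ ♗ ♕ ♔ ♗ ♘ ♖


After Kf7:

♜ ♞ ♝ ♛ · ♝ ♞ ♜
♟ ♟ ♟ ♟ · ♚ ♟ ♟
· · · · · ♟ · ·
· · · ♙ ♟ · · ·
· · · · · · · ♙
· · · · · · · ·
♙ ♙ ♙ · ♙ ♙ ♙ ·
♖ ♘ ♗ ♕ ♔ ♗ ♘ ♖


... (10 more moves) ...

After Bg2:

♜ ♞ ♝ · · ♛ ♞ ♜
♟ ♟ ♟ ♟ ♝ · ♟ ·
· · · ♙ ♚ ♟ · ♟
♗ · · · · · · ·
· · · · ♟ · · ♙
· · · · ♙ · ♙ ·
♙ ♙ ♙ · · ♙ ♗ ·
♖ ♘ · ♕ ♔ · ♘ ♖


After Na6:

♜ · ♝ · · ♛ ♞ ♜
♟ ♟ ♟ ♟ ♝ · ♟ ·
♞ · · ♙ ♚ ♟ · ♟
♗ · · · · · · ·
· · · · ♟ · · ♙
· · · · ♙ · ♙ ·
♙ ♙ ♙ · · ♙ ♗ ·
♖ ♘ · ♕ ♔ · ♘ ♖



  a b c d e f g h
  ─────────────────
8│♜ · ♝ · · ♛ ♞ ♜│8
7│♟ ♟ ♟ ♟ ♝ · ♟ ·│7
6│♞ · · ♙ ♚ ♟ · ♟│6
5│♗ · · · · · · ·│5
4│· · · · ♟ · · ♙│4
3│· · · · ♙ · ♙ ·│3
2│♙ ♙ ♙ · · ♙ ♗ ·│2
1│♖ ♘ · ♕ ♔ · ♘ ♖│1
  ─────────────────
  a b c d e f g h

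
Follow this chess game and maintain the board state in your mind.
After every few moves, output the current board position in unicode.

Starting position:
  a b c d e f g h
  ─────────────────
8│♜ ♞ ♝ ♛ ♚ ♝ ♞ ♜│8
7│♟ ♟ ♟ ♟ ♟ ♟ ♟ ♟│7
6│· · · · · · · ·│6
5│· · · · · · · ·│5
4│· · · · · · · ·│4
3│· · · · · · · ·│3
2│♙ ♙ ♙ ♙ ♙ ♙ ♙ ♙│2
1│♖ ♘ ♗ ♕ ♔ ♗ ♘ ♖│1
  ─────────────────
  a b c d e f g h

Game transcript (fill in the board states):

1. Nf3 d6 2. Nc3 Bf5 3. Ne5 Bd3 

  a b c d e f g h
  ─────────────────
8│♜ ♞ · ♛ ♚ ♝ ♞ ♜│8
7│♟ ♟ ♟ · ♟ ♟ ♟ ♟│7
6│· · · ♟ · · · ·│6
5│· · · · ♘ · · ·│5
4│· · · · · · · ·│4
3│· · ♘ ♝ · · · ·│3
2│♙ ♙ ♙ ♙ ♙ ♙ ♙ ♙│2
1│♖ · ♗ ♕ ♔ ♗ · ♖│1
  ─────────────────
  a b c d e f g h

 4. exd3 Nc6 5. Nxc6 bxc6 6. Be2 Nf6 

  a b c d e f g h
  ─────────────────
8│♜ · · ♛ ♚ ♝ · ♜│8
7│♟ · ♟ · ♟ ♟ ♟ ♟│7
6│· · ♟ ♟ · ♞ · ·│6
5│· · · · · · · ·│5
4│· · · · · · · ·│4
3│· · ♘ ♙ · · · ·│3
2│♙ ♙ ♙ ♙ ♗ ♙ ♙ ♙│2
1│♖ · ♗ ♕ ♔ · · ♖│1
  ─────────────────
  a b c d e f g h

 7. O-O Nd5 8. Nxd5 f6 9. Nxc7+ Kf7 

  a b c d e f g h
  ─────────────────
8│♜ · · ♛ · ♝ · ♜│8
7│♟ · ♘ · ♟ ♚ ♟ ♟│7
6│· · ♟ ♟ · ♟ · ·│6
5│· · · · · · · ·│5
4│· · · · · · · ·│4
3│· · · ♙ · · · ·│3
2│♙ ♙ ♙ ♙ ♗ ♙ ♙ ♙│2
1│♖ · ♗ ♕ · ♖ ♔ ·│1
  ─────────────────
  a b c d e f g h

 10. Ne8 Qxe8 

  a b c d e f g h
  ─────────────────
8│♜ · · · ♛ ♝ · ♜│8
7│♟ · · · ♟ ♚ ♟ ♟│7
6│· · ♟ ♟ · ♟ · ·│6
5│· · · · · · · ·│5
4│· · · · · · · ·│4
3│· · · ♙ · · · ·│3
2│♙ ♙ ♙ ♙ ♗ ♙ ♙ ♙│2
1│♖ · ♗ ♕ · ♖ ♔ ·│1
  ─────────────────
  a b c d e f g h


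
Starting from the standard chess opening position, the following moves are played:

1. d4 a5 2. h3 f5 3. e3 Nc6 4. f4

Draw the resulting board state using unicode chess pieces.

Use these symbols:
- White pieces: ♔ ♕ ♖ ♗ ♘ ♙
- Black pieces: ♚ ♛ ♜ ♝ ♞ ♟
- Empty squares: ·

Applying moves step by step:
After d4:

♜ ♞ ♝ ♛ ♚ ♝ ♞ ♜
♟ ♟ ♟ ♟ ♟ ♟ ♟ ♟
· · · · · · · ·
· · · · · · · ·
· · · ♙ · · · ·
· · · · · · · ·
♙ ♙ ♙ · ♙ ♙ ♙ ♙
♖ ♘ ♗ ♕ ♔ ♗ ♘ ♖


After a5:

♜ ♞ ♝ ♛ ♚ ♝ ♞ ♜
· ♟ ♟ ♟ ♟ ♟ ♟ ♟
· · · · · · · ·
♟ · · · · · · ·
· · · ♙ · · · ·
· · · · · · · ·
♙ ♙ ♙ · ♙ ♙ ♙ ♙
♖ ♘ ♗ ♕ ♔ ♗ ♘ ♖


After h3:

♜ ♞ ♝ ♛ ♚ ♝ ♞ ♜
· ♟ ♟ ♟ ♟ ♟ ♟ ♟
· · · · · · · ·
♟ · · · · · · ·
· · · ♙ · · · ·
· · · · · · · ♙
♙ ♙ ♙ · ♙ ♙ ♙ ·
♖ ♘ ♗ ♕ ♔ ♗ ♘ ♖


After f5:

♜ ♞ ♝ ♛ ♚ ♝ ♞ ♜
· ♟ ♟ ♟ ♟ · ♟ ♟
· · · · · · · ·
♟ · · · · ♟ · ·
· · · ♙ · · · ·
· · · · · · · ♙
♙ ♙ ♙ · ♙ ♙ ♙ ·
♖ ♘ ♗ ♕ ♔ ♗ ♘ ♖


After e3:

♜ ♞ ♝ ♛ ♚ ♝ ♞ ♜
· ♟ ♟ ♟ ♟ · ♟ ♟
· · · · · · · ·
♟ · · · · ♟ · ·
· · · ♙ · · · ·
· · · · ♙ · · ♙
♙ ♙ ♙ · · ♙ ♙ ·
♖ ♘ ♗ ♕ ♔ ♗ ♘ ♖


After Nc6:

♜ · ♝ ♛ ♚ ♝ ♞ ♜
· ♟ ♟ ♟ ♟ · ♟ ♟
· · ♞ · · · · ·
♟ · · · · ♟ · ·
· · · ♙ · · · ·
· · · · ♙ · · ♙
♙ ♙ ♙ · · ♙ ♙ ·
♖ ♘ ♗ ♕ ♔ ♗ ♘ ♖


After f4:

♜ · ♝ ♛ ♚ ♝ ♞ ♜
· ♟ ♟ ♟ ♟ · ♟ ♟
· · ♞ · · · · ·
♟ · · · · ♟ · ·
· · · ♙ · ♙ · ·
· · · · ♙ · · ♙
♙ ♙ ♙ · · · ♙ ·
♖ ♘ ♗ ♕ ♔ ♗ ♘ ♖



  a b c d e f g h
  ─────────────────
8│♜ · ♝ ♛ ♚ ♝ ♞ ♜│8
7│· ♟ ♟ ♟ ♟ · ♟ ♟│7
6│· · ♞ · · · · ·│6
5│♟ · · · · ♟ · ·│5
4│· · · ♙ · ♙ · ·│4
3│· · · · ♙ · · ♙│3
2│♙ ♙ ♙ · · · ♙ ·│2
1│♖ ♘ ♗ ♕ ♔ ♗ ♘ ♖│1
  ─────────────────
  a b c d e f g h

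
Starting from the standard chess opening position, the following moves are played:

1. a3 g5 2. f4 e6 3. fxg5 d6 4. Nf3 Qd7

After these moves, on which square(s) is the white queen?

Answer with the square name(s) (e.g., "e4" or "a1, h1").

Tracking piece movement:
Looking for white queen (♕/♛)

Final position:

  a b c d e f g h
  ─────────────────
8│♜ ♞ ♝ · ♚ ♝ ♞ ♜│8
7│♟ ♟ ♟ ♛ · ♟ · ♟│7
6│· · · ♟ ♟ · · ·│6
5│· · · · · · ♙ ·│5
4│· · · · · · · ·│4
3│♙ · · · · ♘ · ·│3
2│· ♙ ♙ ♙ ♙ · ♙ ♙│2
1│♖ ♘ ♗ ♕ ♔ ♗ · ♖│1
  ─────────────────
  a b c d e f g h


d1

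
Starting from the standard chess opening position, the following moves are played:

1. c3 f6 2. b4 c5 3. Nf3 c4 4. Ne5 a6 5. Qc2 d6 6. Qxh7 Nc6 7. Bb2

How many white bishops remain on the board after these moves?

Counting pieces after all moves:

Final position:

  a b c d e f g h
  ─────────────────
8│♜ · ♝ ♛ ♚ ♝ ♞ ♜│8
7│· ♟ · · ♟ · ♟ ♕│7
6│♟ · ♞ ♟ · ♟ · ·│6
5│· · · · ♘ · · ·│5
4│· ♙ ♟ · · · · ·│4
3│· · ♙ · · · · ·│3
2│♙ ♗ · ♙ ♙ ♙ ♙ ♙│2
1│♖ ♘ · · ♔ ♗ · ♖│1
  ─────────────────
  a b c d e f g h


2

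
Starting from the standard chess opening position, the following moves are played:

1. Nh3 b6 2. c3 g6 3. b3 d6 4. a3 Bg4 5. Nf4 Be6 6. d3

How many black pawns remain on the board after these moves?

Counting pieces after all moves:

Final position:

  a b c d e f g h
  ─────────────────
8│♜ ♞ · ♛ ♚ ♝ ♞ ♜│8
7│♟ · ♟ · ♟ ♟ · ♟│7
6│· ♟ · ♟ ♝ · ♟ ·│6
5│· · · · · · · ·│5
4│· · · · · ♘ · ·│4
3│♙ ♙ ♙ ♙ · · · ·│3
2│· · · · ♙ ♙ ♙ ♙│2
1│♖ ♘ ♗ ♕ ♔ ♗ · ♖│1
  ─────────────────
  a b c d e f g h


8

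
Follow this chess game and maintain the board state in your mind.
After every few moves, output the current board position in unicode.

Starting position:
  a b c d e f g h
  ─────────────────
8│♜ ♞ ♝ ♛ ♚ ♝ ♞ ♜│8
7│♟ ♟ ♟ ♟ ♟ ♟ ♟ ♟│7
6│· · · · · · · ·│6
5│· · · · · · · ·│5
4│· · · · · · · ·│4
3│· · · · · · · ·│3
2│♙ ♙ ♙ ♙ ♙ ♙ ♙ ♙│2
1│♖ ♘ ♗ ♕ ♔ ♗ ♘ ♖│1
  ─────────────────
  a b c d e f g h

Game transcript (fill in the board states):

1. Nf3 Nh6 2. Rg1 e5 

  a b c d e f g h
  ─────────────────
8│♜ ♞ ♝ ♛ ♚ ♝ · ♜│8
7│♟ ♟ ♟ ♟ · ♟ ♟ ♟│7
6│· · · · · · · ♞│6
5│· · · · ♟ · · ·│5
4│· · · · · · · ·│4
3│· · · · · ♘ · ·│3
2│♙ ♙ ♙ ♙ ♙ ♙ ♙ ♙│2
1│♖ ♘ ♗ ♕ ♔ ♗ ♖ ·│1
  ─────────────────
  a b c d e f g h

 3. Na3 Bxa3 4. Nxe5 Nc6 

  a b c d e f g h
  ─────────────────
8│♜ · ♝ ♛ ♚ · · ♜│8
7│♟ ♟ ♟ ♟ · ♟ ♟ ♟│7
6│· · ♞ · · · · ♞│6
5│· · · · ♘ · · ·│5
4│· · · · · · · ·│4
3│♝ · · · · · · ·│3
2│♙ ♙ ♙ ♙ ♙ ♙ ♙ ♙│2
1│♖ · ♗ ♕ ♔ ♗ ♖ ·│1
  ─────────────────
  a b c d e f g h

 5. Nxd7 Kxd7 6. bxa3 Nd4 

  a b c d e f g h
  ─────────────────
8│♜ · ♝ ♛ · · · ♜│8
7│♟ ♟ ♟ ♚ · ♟ ♟ ♟│7
6│· · · · · · · ♞│6
5│· · · · · · · ·│5
4│· · · ♞ · · · ·│4
3│♙ · · · · · · ·│3
2│♙ · ♙ ♙ ♙ ♙ ♙ ♙│2
1│♖ · ♗ ♕ ♔ ♗ ♖ ·│1
  ─────────────────
  a b c d e f g h

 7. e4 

  a b c d e f g h
  ─────────────────
8│♜ · ♝ ♛ · · · ♜│8
7│♟ ♟ ♟ ♚ · ♟ ♟ ♟│7
6│· · · · · · · ♞│6
5│· · · · · · · ·│5
4│· · · ♞ ♙ · · ·│4
3│♙ · · · · · · ·│3
2│♙ · ♙ ♙ · ♙ ♙ ♙│2
1│♖ · ♗ ♕ ♔ ♗ ♖ ·│1
  ─────────────────
  a b c d e f g h


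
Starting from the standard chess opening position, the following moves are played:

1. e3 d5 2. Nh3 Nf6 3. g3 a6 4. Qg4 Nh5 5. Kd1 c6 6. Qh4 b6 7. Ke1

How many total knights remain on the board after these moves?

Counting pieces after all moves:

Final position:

  a b c d e f g h
  ─────────────────
8│♜ ♞ ♝ ♛ ♚ ♝ · ♜│8
7│· · · · ♟ ♟ ♟ ♟│7
6│♟ ♟ ♟ · · · · ·│6
5│· · · ♟ · · · ♞│5
4│· · · · · · · ♕│4
3│· · · · ♙ · ♙ ♘│3
2│♙ ♙ ♙ ♙ · ♙ · ♙│2
1│♖ ♘ ♗ · ♔ ♗ · ♖│1
  ─────────────────
  a b c d e f g h


4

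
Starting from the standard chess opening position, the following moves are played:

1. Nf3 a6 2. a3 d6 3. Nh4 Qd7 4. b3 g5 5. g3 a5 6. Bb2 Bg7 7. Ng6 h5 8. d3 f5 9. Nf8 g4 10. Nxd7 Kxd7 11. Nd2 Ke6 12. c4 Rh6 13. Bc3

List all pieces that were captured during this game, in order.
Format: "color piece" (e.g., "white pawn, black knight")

Tracking captures:
  Nxd7: captured black queen
  Kxd7: captured white knight

black queen, white knight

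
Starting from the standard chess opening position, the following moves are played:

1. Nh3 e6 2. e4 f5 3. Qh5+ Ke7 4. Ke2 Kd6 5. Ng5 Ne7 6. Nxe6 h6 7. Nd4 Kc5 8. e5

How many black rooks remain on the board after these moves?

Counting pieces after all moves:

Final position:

  a b c d e f g h
  ─────────────────
8│♜ ♞ ♝ ♛ · ♝ · ♜│8
7│♟ ♟ ♟ ♟ ♞ · ♟ ·│7
6│· · · · · · · ♟│6
5│· · ♚ · ♙ ♟ · ♕│5
4│· · · ♘ · · · ·│4
3│· · · · · · · ·│3
2│♙ ♙ ♙ ♙ ♔ ♙ ♙ ♙│2
1│♖ ♘ ♗ · · ♗ · ♖│1
  ─────────────────
  a b c d e f g h


2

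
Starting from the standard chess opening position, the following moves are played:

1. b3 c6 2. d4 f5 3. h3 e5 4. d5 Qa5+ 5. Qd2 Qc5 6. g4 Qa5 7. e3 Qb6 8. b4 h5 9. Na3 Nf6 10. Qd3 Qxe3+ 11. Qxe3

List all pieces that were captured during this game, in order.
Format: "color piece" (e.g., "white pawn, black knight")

Tracking captures:
  Qxe3+: captured white pawn
  Qxe3: captured black queen

white pawn, black queen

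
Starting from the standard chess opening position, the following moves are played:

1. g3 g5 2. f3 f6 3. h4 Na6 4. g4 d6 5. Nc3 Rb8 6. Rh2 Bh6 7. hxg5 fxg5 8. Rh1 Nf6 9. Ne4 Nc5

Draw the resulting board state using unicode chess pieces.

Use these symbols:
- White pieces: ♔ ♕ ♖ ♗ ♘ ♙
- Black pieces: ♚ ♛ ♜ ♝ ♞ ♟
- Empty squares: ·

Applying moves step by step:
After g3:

♜ ♞ ♝ ♛ ♚ ♝ ♞ ♜
♟ ♟ ♟ ♟ ♟ ♟ ♟ ♟
· · · · · · · ·
· · · · · · · ·
· · · · · · · ·
· · · · · · ♙ ·
♙ ♙ ♙ ♙ ♙ ♙ · ♙
♖ ♘ ♗ ♕ ♔ ♗ ♘ ♖


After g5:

♜ ♞ ♝ ♛ ♚ ♝ ♞ ♜
♟ ♟ ♟ ♟ ♟ ♟ · ♟
· · · · · · · ·
· · · · · · ♟ ·
· · · · · · · ·
· · · · · · ♙ ·
♙ ♙ ♙ ♙ ♙ ♙ · ♙
♖ ♘ ♗ ♕ ♔ ♗ ♘ ♖


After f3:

♜ ♞ ♝ ♛ ♚ ♝ ♞ ♜
♟ ♟ ♟ ♟ ♟ ♟ · ♟
· · · · · · · ·
· · · · · · ♟ ·
· · · · · · · ·
· · · · · ♙ ♙ ·
♙ ♙ ♙ ♙ ♙ · · ♙
♖ ♘ ♗ ♕ ♔ ♗ ♘ ♖


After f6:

♜ ♞ ♝ ♛ ♚ ♝ ♞ ♜
♟ ♟ ♟ ♟ ♟ · · ♟
· · · · · ♟ · ·
· · · · · · ♟ ·
· · · · · · · ·
· · · · · ♙ ♙ ·
♙ ♙ ♙ ♙ ♙ · · ♙
♖ ♘ ♗ ♕ ♔ ♗ ♘ ♖


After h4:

♜ ♞ ♝ ♛ ♚ ♝ ♞ ♜
♟ ♟ ♟ ♟ ♟ · · ♟
· · · · · ♟ · ·
· · · · · · ♟ ·
· · · · · · · ♙
· · · · · ♙ ♙ ·
♙ ♙ ♙ ♙ ♙ · · ·
♖ ♘ ♗ ♕ ♔ ♗ ♘ ♖


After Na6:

♜ · ♝ ♛ ♚ ♝ ♞ ♜
♟ ♟ ♟ ♟ ♟ · · ♟
♞ · · · · ♟ · ·
· · · · · · ♟ ·
· · · · · · · ♙
· · · · · ♙ ♙ ·
♙ ♙ ♙ ♙ ♙ · · ·
♖ ♘ ♗ ♕ ♔ ♗ ♘ ♖


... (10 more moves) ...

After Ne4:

· ♜ ♝ ♛ ♚ · · ♜
♟ ♟ ♟ · ♟ · · ♟
♞ · · ♟ · ♞ · ♝
· · · · · · ♟ ·
· · · · ♘ · ♙ ·
· · · · · ♙ · ·
♙ ♙ ♙ ♙ ♙ · · ·
♖ · ♗ ♕ ♔ ♗ ♘ ♖


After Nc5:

· ♜ ♝ ♛ ♚ · · ♜
♟ ♟ ♟ · ♟ · · ♟
· · · ♟ · ♞ · ♝
· · ♞ · · · ♟ ·
· · · · ♘ · ♙ ·
· · · · · ♙ · ·
♙ ♙ ♙ ♙ ♙ · · ·
♖ · ♗ ♕ ♔ ♗ ♘ ♖



  a b c d e f g h
  ─────────────────
8│· ♜ ♝ ♛ ♚ · · ♜│8
7│♟ ♟ ♟ · ♟ · · ♟│7
6│· · · ♟ · ♞ · ♝│6
5│· · ♞ · · · ♟ ·│5
4│· · · · ♘ · ♙ ·│4
3│· · · · · ♙ · ·│3
2│♙ ♙ ♙ ♙ ♙ · · ·│2
1│♖ · ♗ ♕ ♔ ♗ ♘ ♖│1
  ─────────────────
  a b c d e f g h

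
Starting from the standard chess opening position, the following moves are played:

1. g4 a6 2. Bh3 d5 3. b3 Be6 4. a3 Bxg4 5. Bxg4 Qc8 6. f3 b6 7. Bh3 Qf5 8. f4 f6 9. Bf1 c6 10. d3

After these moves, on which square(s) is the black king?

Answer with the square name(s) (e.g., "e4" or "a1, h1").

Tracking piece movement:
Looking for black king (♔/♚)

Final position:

  a b c d e f g h
  ─────────────────
8│♜ ♞ · · ♚ ♝ ♞ ♜│8
7│· · · · ♟ · ♟ ♟│7
6│♟ ♟ ♟ · · ♟ · ·│6
5│· · · ♟ · ♛ · ·│5
4│· · · · · ♙ · ·│4
3│♙ ♙ · ♙ · · · ·│3
2│· · ♙ · ♙ · · ♙│2
1│♖ ♘ ♗ ♕ ♔ ♗ ♘ ♖│1
  ─────────────────
  a b c d e f g h


e8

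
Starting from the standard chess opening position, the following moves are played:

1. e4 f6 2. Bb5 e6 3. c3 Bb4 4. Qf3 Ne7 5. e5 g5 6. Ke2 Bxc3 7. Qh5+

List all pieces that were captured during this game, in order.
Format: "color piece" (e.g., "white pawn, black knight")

Tracking captures:
  Bxc3: captured white pawn

white pawn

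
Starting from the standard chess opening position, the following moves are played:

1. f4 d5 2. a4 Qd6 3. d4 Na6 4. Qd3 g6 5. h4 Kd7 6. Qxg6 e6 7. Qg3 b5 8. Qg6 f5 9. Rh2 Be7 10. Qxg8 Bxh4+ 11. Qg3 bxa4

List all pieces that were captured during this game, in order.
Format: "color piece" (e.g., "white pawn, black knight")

Tracking captures:
  Qxg6: captured black pawn
  Qxg8: captured black knight
  Bxh4+: captured white pawn
  bxa4: captured white pawn

black pawn, black knight, white pawn, white pawn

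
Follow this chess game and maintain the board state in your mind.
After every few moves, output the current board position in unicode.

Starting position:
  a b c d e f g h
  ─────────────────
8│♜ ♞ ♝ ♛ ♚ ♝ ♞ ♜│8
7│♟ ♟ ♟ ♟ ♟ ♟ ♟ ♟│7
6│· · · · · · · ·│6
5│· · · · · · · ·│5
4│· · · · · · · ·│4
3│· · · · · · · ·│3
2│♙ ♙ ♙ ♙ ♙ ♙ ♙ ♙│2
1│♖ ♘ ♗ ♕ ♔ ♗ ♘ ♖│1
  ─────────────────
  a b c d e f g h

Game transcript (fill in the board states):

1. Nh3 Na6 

  a b c d e f g h
  ─────────────────
8│♜ · ♝ ♛ ♚ ♝ ♞ ♜│8
7│♟ ♟ ♟ ♟ ♟ ♟ ♟ ♟│7
6│♞ · · · · · · ·│6
5│· · · · · · · ·│5
4│· · · · · · · ·│4
3│· · · · · · · ♘│3
2│♙ ♙ ♙ ♙ ♙ ♙ ♙ ♙│2
1│♖ ♘ ♗ ♕ ♔ ♗ · ♖│1
  ─────────────────
  a b c d e f g h

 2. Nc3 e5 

  a b c d e f g h
  ─────────────────
8│♜ · ♝ ♛ ♚ ♝ ♞ ♜│8
7│♟ ♟ ♟ ♟ · ♟ ♟ ♟│7
6│♞ · · · · · · ·│6
5│· · · · ♟ · · ·│5
4│· · · · · · · ·│4
3│· · ♘ · · · · ♘│3
2│♙ ♙ ♙ ♙ ♙ ♙ ♙ ♙│2
1│♖ · ♗ ♕ ♔ ♗ · ♖│1
  ─────────────────
  a b c d e f g h

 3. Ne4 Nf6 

  a b c d e f g h
  ─────────────────
8│♜ · ♝ ♛ ♚ ♝ · ♜│8
7│♟ ♟ ♟ ♟ · ♟ ♟ ♟│7
6│♞ · · · · ♞ · ·│6
5│· · · · ♟ · · ·│5
4│· · · · ♘ · · ·│4
3│· · · · · · · ♘│3
2│♙ ♙ ♙ ♙ ♙ ♙ ♙ ♙│2
1│♖ · ♗ ♕ ♔ ♗ · ♖│1
  ─────────────────
  a b c d e f g h



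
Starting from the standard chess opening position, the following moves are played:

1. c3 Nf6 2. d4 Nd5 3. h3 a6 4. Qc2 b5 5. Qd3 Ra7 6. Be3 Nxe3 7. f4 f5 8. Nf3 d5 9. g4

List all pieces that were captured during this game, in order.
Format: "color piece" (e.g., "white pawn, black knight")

Tracking captures:
  Nxe3: captured white bishop

white bishop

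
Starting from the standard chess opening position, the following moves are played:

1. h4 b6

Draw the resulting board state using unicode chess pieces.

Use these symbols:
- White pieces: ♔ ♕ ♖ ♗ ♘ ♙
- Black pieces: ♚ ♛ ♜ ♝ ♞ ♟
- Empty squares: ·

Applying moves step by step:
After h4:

♜ ♞ ♝ ♛ ♚ ♝ ♞ ♜
♟ ♟ ♟ ♟ ♟ ♟ ♟ ♟
· · · · · · · ·
· · · · · · · ·
· · · · · · · ♙
· · · · · · · ·
♙ ♙ ♙ ♙ ♙ ♙ ♙ ·
♖ ♘ ♗ ♕ ♔ ♗ ♘ ♖


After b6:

♜ ♞ ♝ ♛ ♚ ♝ ♞ ♜
♟ · ♟ ♟ ♟ ♟ ♟ ♟
· ♟ · · · · · ·
· · · · · · · ·
· · · · · · · ♙
· · · · · · · ·
♙ ♙ ♙ ♙ ♙ ♙ ♙ ·
♖ ♘ ♗ ♕ ♔ ♗ ♘ ♖



  a b c d e f g h
  ─────────────────
8│♜ ♞ ♝ ♛ ♚ ♝ ♞ ♜│8
7│♟ · ♟ ♟ ♟ ♟ ♟ ♟│7
6│· ♟ · · · · · ·│6
5│· · · · · · · ·│5
4│· · · · · · · ♙│4
3│· · · · · · · ·│3
2│♙ ♙ ♙ ♙ ♙ ♙ ♙ ·│2
1│♖ ♘ ♗ ♕ ♔ ♗ ♘ ♖│1
  ─────────────────
  a b c d e f g h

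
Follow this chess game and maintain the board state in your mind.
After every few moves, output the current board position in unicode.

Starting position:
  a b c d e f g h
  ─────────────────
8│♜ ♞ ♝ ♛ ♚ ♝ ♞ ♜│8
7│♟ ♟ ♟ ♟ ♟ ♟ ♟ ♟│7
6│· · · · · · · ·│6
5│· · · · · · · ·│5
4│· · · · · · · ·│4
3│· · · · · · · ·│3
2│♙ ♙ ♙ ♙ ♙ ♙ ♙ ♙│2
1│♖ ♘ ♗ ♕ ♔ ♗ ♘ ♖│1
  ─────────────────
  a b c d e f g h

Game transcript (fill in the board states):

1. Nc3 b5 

  a b c d e f g h
  ─────────────────
8│♜ ♞ ♝ ♛ ♚ ♝ ♞ ♜│8
7│♟ · ♟ ♟ ♟ ♟ ♟ ♟│7
6│· · · · · · · ·│6
5│· ♟ · · · · · ·│5
4│· · · · · · · ·│4
3│· · ♘ · · · · ·│3
2│♙ ♙ ♙ ♙ ♙ ♙ ♙ ♙│2
1│♖ · ♗ ♕ ♔ ♗ ♘ ♖│1
  ─────────────────
  a b c d e f g h

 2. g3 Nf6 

  a b c d e f g h
  ─────────────────
8│♜ ♞ ♝ ♛ ♚ ♝ · ♜│8
7│♟ · ♟ ♟ ♟ ♟ ♟ ♟│7
6│· · · · · ♞ · ·│6
5│· ♟ · · · · · ·│5
4│· · · · · · · ·│4
3│· · ♘ · · · ♙ ·│3
2│♙ ♙ ♙ ♙ ♙ ♙ · ♙│2
1│♖ · ♗ ♕ ♔ ♗ ♘ ♖│1
  ─────────────────
  a b c d e f g h

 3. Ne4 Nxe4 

  a b c d e f g h
  ─────────────────
8│♜ ♞ ♝ ♛ ♚ ♝ · ♜│8
7│♟ · ♟ ♟ ♟ ♟ ♟ ♟│7
6│· · · · · · · ·│6
5│· ♟ · · · · · ·│5
4│· · · · ♞ · · ·│4
3│· · · · · · ♙ ·│3
2│♙ ♙ ♙ ♙ ♙ ♙ · ♙│2
1│♖ · ♗ ♕ ♔ ♗ ♘ ♖│1
  ─────────────────
  a b c d e f g h

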